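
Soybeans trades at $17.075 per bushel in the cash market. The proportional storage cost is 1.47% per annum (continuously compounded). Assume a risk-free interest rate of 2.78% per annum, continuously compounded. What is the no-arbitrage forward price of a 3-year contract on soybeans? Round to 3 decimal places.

$19.397 per bushel

Net carry = r + u − y = 0.0278 + 0.0147 − 0.0000 = 0.0425
F = S·e^((r+u−y)T) = 17.075 · e^(0.0425 × 3) = 17.075 · e^0.127500
= 17.075 × 1.135985 = $19.397 per bushel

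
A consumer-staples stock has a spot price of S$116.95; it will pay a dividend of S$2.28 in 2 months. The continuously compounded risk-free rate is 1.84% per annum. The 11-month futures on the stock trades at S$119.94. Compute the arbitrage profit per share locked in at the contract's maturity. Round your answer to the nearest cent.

S$3.31 per share

PV(dividends) I = 2.28·e^(−0.0184·2/12) = 2.2730
Fair futures F* = (S − I)·e^(rT) = (116.95 − 2.2730)·e^0.016867 = 114.6770 × 1.017010 = 116.6277
Market S$119.94 > fair 116.6277: forward overpriced → cash-and-carry (borrow at r, buy the stock and collect the dividends, short the forward).
Profit at T = |F_mkt − F*| = |119.94 − 116.6277| = S$3.31 per share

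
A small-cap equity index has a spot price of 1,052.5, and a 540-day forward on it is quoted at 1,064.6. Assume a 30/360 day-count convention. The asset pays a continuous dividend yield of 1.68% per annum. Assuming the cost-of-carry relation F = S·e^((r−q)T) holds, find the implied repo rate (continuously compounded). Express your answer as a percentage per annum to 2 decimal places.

From F = S·e^((r−q)T): (r − q) = ln(F/S)/T
ln(1064.6/1052.5) = ln(1.011496) = 0.011430
(r − q) = 0.011430 / (540/360) = 0.007620
r = ln(F/S)/T + q = 0.007620 + 0.0168 = 0.024420
r = 2.44%

2.44%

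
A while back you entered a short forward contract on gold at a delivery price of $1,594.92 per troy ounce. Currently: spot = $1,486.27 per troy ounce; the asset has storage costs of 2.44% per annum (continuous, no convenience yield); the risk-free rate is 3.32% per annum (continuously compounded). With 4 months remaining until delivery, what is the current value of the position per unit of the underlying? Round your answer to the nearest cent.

$78.96 per troy ounce

Current fair forward for the remaining 4 months: F = S·e^((r + u)·T), (r + u) = 0.0332 + 0.0244 = 0.0576
F = 1486.27 · e^(0.0576 × 4/12) = 1486.27 × 1.01938551 = 1515.0821
Value of long forward = (F − K)·e^(−rT) = (1515.0821 − 1594.92) · e^(−0.0332·4/12)
= -79.8379 × 0.98899434 = -78.96
Short position value = −(long value) = $78.96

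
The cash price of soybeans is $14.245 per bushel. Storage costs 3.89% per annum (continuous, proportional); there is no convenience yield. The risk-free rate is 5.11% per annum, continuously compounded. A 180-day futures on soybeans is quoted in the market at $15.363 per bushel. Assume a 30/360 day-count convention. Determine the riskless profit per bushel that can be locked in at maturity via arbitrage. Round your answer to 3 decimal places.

Fair futures: F* = S·e^(carry·T), with carry = (r + u) = 0.0511 + 0.0389 = 0.0900
F* = 14.245 · e^(0.0900 × 180/360) = 14.245 · e^0.045000 = 14.245 × 1.046028 = $14.9007
Market $15.363 > fair $14.9007: forward overpriced → cash-and-carry (buy spot, short the forward).
At maturity, profit = |F_mkt − F*| = |15.363 − 14.9007| = $0.462 per bushel

$0.462 per bushel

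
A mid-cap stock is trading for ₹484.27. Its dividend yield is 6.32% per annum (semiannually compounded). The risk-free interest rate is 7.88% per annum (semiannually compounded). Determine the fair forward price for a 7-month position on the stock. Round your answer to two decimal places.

F = S · (1+r/2)^(2T) / (1+q/2)^(2T)
= 484.27 × 1.046116 / 1.036963 = 484.27 × 1.008827
F = ₹488.54

₹488.54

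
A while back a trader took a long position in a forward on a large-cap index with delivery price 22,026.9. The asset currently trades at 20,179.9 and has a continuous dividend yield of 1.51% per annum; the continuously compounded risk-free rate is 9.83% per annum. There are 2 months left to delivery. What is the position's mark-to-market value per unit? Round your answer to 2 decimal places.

Current fair forward for the remaining 2 months: F = S·e^((r − q)·T), (r − q) = 0.0983 − 0.0151 = 0.0832
F = 20179.9 · e^(0.0832 × 2/12) = 20179.9 × 1.01396325 = 20461.6770
Value of long forward = (F − K)·e^(−rT) = (20461.6770 − 22026.9) · e^(−0.0983·2/12)
= -1565.2230 × 0.98375014 = -1539.79

-1539.79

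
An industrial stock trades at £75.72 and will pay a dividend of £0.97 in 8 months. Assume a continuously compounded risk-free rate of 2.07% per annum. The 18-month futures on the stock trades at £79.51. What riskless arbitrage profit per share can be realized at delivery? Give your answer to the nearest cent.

£2.39 per share

PV(dividends) I = 0.97·e^(−0.0207·8/12) = 0.9567
Fair futures F* = (S − I)·e^(rT) = (75.72 − 0.9567)·e^0.031050 = 74.7633 × 1.031537 = 77.1211
Market £79.51 > fair 77.1211: forward overpriced → cash-and-carry (borrow at r, buy the stock and collect the dividends, short the forward).
Profit at T = |F_mkt − F*| = |79.51 − 77.1211| = £2.39 per share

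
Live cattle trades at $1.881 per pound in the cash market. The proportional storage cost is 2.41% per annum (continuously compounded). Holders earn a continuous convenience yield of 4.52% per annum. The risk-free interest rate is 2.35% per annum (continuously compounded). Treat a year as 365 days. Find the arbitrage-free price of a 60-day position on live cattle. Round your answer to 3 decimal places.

Net carry = r + u − y = 0.0235 + 0.0241 − 0.0452 = 0.0024
F = S·e^((r+u−y)T) = 1.881 · e^(0.0024 × 60/365) = 1.881 · e^0.000395
= 1.881 × 1.000395 = $1.882 per pound

$1.882 per pound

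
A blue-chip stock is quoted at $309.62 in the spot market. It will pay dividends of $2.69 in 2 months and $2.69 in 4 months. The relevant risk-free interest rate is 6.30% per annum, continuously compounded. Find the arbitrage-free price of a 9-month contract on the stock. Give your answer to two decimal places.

PV(dividends) I = 2.69·e^(−0.0630·2/12) + 2.69·e^(−0.0630·4/12)
I = 2.6619 + 2.6341 = 5.2960
F = (S − I)·e^(rT) = (309.62 − 5.2960) · e^(0.0630·9/12)
= 304.3240 · e^0.047250 = 304.3240 × 1.048384 = $319.05

$319.05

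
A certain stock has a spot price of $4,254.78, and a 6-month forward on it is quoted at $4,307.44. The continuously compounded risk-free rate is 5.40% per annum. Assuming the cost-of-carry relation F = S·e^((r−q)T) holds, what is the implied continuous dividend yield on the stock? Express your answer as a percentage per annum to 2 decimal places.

From F = S·e^((r−q)T): (r − q) = ln(F/S)/T
ln(4307.44/4254.78) = ln(1.012377) = 0.012301
(r − q) = 0.012301 / (6/12) = 0.024602
q = r − ln(F/S)/T = 0.0540 − 0.024602 = 0.029398
q = 2.94%

2.94%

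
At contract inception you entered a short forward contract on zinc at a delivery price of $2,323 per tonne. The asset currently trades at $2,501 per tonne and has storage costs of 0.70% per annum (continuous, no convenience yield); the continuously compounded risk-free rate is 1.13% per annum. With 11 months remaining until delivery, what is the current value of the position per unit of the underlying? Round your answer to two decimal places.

Current fair forward for the remaining 11 months: F = S·e^((r + u)·T), (r + u) = 0.0113 + 0.0070 = 0.0183
F = 2501 · e^(0.0183 × 11/12) = 2501 × 1.01691649 = 2543.3081
Value of long forward = (F − K)·e^(−rT) = (2543.3081 − 2323) · e^(−0.0113·11/12)
= 220.3081 × 0.98969513 = 218.04
Short position value = −(long value) = -$218.04

-$218.04 per tonne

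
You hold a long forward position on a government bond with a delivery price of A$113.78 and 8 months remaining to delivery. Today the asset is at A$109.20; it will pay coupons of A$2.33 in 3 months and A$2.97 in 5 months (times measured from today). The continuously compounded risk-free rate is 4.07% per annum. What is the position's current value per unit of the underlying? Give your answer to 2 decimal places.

-A$6.76

PV(remaining coupons) I = 2.33·e^(−0.0407·3/12) + 2.97·e^(−0.0407·5/12) = 5.2265
Current forward F = (S − I)·e^(rT) = (109.20 − 5.2265)·e^(0.0407·8/12) = 103.9735 × 1.027505 = 106.8333
Value (long) = (F − K)·e^(−rT) = (106.8333 − 113.78) × 0.973231 = -6.7607
Value = -A$6.76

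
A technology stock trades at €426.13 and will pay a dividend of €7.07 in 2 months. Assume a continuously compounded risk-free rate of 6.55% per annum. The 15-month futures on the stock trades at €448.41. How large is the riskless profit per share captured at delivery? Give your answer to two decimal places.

€6.49 per share

PV(dividends) I = 7.07·e^(−0.0655·2/12) = 6.9932
Fair futures F* = (S − I)·e^(rT) = (426.13 − 6.9932)·e^0.081875 = 419.1368 × 1.085320 = 454.8976
Market €448.41 < fair 454.8976: forward underpriced → reverse cash-and-carry (short the stock, invest proceeds at r, pay the dividends, go long the forward).
Profit at T = |F_mkt − F*| = |448.41 − 454.8976| = €6.49 per share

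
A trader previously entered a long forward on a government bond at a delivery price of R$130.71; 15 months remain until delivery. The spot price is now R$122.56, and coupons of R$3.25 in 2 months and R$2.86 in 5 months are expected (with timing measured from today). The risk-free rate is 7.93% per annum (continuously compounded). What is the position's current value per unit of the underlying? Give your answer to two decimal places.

PV(remaining coupons) I = 3.25·e^(−0.0793·2/12) + 2.86·e^(−0.0793·5/12) = 5.9744
Current forward F = (S − I)·e^(rT) = (122.56 − 5.9744)·e^(0.0793·15/12) = 116.5856 × 1.104204 = 128.7343
Value (long) = (F − K)·e^(−rT) = (128.7343 − 130.71) × 0.905629 = -1.7893
Value = -R$1.79

-R$1.79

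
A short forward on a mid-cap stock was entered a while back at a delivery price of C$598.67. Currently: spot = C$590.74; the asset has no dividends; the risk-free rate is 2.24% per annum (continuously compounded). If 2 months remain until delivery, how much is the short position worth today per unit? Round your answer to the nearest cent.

Current fair forward for the remaining 2 months: F = S·e^(r·T), r = 0.0224
F = 590.74 · e^(0.0224 × 2/12) = 590.74 × 1.003740 = 592.9494
Value of long forward = (F − K)·e^(−rT) = (592.9494 − 598.67) · e^(−0.0224·2/12)
= -5.7206 × 0.996274 = -5.70
Short position value = −(long value) = C$5.70

C$5.70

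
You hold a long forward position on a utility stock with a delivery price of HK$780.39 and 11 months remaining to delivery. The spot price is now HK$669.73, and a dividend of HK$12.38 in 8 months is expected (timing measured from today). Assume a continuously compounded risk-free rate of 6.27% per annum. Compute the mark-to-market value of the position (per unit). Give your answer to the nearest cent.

-HK$78.94

PV(remaining dividends) I = 12.38·e^(−0.0627·8/12) = 11.8732
Current forward F = (S − I)·e^(rT) = (669.73 − 11.8732)·e^(0.0627·11/12) = 657.8568 × 1.059159 = 696.7750
Value (long) = (F − K)·e^(−rT) = (696.7750 − 780.39) × 0.944145 = -78.9447
Value = -HK$78.94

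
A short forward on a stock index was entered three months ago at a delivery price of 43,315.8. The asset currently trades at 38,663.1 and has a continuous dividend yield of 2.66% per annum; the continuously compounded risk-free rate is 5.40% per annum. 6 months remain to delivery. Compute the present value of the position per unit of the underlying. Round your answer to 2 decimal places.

4009.64

Current fair forward for the remaining 6 months: F = S·e^((r − q)·T), (r − q) = 0.0540 − 0.0266 = 0.0274
F = 38663.1 · e^(0.0274 × 6/12) = 38663.1 × 1.01379428 = 39196.4296
Value of long forward = (F − K)·e^(−rT) = (39196.4296 − 43315.8) · e^(−0.0540·6/12)
= -4119.3704 × 0.97336124 = -4009.64
Short position value = −(long value) = 4009.64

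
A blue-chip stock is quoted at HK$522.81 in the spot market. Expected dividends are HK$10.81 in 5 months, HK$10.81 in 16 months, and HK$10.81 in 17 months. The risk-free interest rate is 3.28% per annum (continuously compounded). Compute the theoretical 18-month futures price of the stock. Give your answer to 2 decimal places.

HK$516.27

PV(dividends) I = 10.81·e^(−0.0328·5/12) + 10.81·e^(−0.0328·16/12) + 10.81·e^(−0.0328·17/12)
I = 10.6633 + 10.3474 + 10.3192 = 31.3299
F = (S − I)·e^(rT) = (522.81 − 31.3299) · e^(0.0328·18/12)
= 491.4801 · e^0.049200 = 491.4801 × 1.050430 = HK$516.27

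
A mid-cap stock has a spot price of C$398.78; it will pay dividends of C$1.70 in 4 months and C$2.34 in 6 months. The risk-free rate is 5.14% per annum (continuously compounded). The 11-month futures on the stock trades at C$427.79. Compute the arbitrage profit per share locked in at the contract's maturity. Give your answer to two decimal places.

C$13.91 per share

PV(dividends) I = 1.70·e^(−0.0514·4/12) + 2.34·e^(−0.0514·6/12) = 3.9517
Fair futures F* = (S − I)·e^(rT) = (398.78 − 3.9517)·e^0.047117 = 394.8283 × 1.048245 = 413.8768
Market C$427.79 > fair 413.8768: forward overpriced → cash-and-carry (borrow at r, buy the stock and collect the dividends, short the forward).
Profit at T = |F_mkt − F*| = |427.79 − 413.8768| = C$13.91 per share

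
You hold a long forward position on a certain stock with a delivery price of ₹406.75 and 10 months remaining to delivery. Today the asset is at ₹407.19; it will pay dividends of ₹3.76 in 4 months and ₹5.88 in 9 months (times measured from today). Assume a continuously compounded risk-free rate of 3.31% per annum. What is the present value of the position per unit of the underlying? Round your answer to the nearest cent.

PV(remaining dividends) I = 3.76·e^(−0.0331·4/12) + 5.88·e^(−0.0331·9/12) = 9.4546
Current forward F = (S − I)·e^(rT) = (407.19 − 9.4546)·e^(0.0331·10/12) = 397.7354 × 1.027967 = 408.8589
Value (long) = (F − K)·e^(−rT) = (408.8589 − 406.75) × 0.972794 = 2.0515
Value = ₹2.05

₹2.05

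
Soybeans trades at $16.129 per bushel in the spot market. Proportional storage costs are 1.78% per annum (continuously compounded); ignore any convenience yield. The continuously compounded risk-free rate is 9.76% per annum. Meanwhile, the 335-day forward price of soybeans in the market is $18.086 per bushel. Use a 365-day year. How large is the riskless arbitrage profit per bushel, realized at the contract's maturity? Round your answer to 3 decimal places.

$0.155 per bushel

Fair forward: F* = S·e^(carry·T), with carry = (r + u) = 0.0976 + 0.0178 = 0.1154
F* = 16.129 · e^(0.1154 × 335/365) = 16.129 · e^0.105915 = 16.129 × 1.111727 = $17.9310
Market $18.086 > fair $17.9310: forward overpriced → cash-and-carry (buy spot, short the forward).
At maturity, profit = |F_mkt − F*| = |18.086 − 17.9310| = $0.155 per bushel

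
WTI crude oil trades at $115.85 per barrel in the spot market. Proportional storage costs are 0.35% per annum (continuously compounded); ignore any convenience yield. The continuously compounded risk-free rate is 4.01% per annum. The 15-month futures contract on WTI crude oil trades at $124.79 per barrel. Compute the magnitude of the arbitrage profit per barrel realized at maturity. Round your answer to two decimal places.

$2.45 per barrel

Fair futures: F* = S·e^(carry·T), with carry = (r + u) = 0.0401 + 0.0035 = 0.0436
F* = 115.85 · e^(0.0436 × 15/12) = 115.85 · e^0.054500 = 115.85 × 1.056012 = $122.3390
Market $124.79 > fair $122.3390: forward overpriced → cash-and-carry (buy spot, short the forward).
At maturity, profit = |F_mkt − F*| = |124.79 − 122.3390| = $2.45 per barrel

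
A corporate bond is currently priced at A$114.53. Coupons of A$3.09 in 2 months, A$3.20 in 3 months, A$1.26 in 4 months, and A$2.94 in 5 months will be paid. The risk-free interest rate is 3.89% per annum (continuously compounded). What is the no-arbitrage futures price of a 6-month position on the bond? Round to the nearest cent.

PV(coupons) I = 3.09·e^(−0.0389·2/12) + 3.20·e^(−0.0389·3/12) + 1.26·e^(−0.0389·4/12) + 2.94·e^(−0.0389·5/12)
I = 3.0700 + 3.1690 + 1.2438 + 2.8927 = 10.3755
F = (S − I)·e^(rT) = (114.53 − 10.3755) · e^(0.0389·6/12)
= 104.1545 · e^0.019450 = 104.1545 × 1.019640 = A$106.20

A$106.20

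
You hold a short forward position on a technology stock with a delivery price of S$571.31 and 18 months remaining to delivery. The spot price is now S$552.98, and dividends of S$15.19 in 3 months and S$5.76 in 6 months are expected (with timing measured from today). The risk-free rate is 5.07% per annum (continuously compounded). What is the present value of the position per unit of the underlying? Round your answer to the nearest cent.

-S$2.89

PV(remaining dividends) I = 15.19·e^(−0.0507·3/12) + 5.76·e^(−0.0507·6/12) = 20.6145
Current forward F = (S − I)·e^(rT) = (552.98 − 20.6145)·e^(0.0507·18/12) = 532.3655 × 1.079017 = 574.4314
Value (long) = (F − K)·e^(−rT) = (574.4314 − 571.31) × 0.926770 = 2.8928
Short position value = −(long value) = -S$2.89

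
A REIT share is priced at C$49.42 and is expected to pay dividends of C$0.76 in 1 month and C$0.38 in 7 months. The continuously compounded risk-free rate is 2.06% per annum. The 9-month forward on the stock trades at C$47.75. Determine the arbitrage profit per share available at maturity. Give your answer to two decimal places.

PV(dividends) I = 0.76·e^(−0.0206·1/12) + 0.38·e^(−0.0206·7/12) = 1.1342
Fair forward F* = (S − I)·e^(rT) = (49.42 − 1.1342)·e^0.015450 = 48.2858 × 1.015570 = 49.0376
Market C$47.75 < fair 49.0376: forward underpriced → reverse cash-and-carry (short the stock, invest proceeds at r, pay the dividends, go long the forward).
Profit at T = |F_mkt − F*| = |47.75 − 49.0376| = C$1.29 per share

C$1.29 per share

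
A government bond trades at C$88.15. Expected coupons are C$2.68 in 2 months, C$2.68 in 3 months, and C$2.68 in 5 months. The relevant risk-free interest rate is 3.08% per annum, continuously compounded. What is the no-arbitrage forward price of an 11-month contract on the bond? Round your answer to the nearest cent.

PV(coupons) I = 2.68·e^(−0.0308·2/12) + 2.68·e^(−0.0308·3/12) + 2.68·e^(−0.0308·5/12)
I = 2.6663 + 2.6594 + 2.6458 = 7.9715
F = (S − I)·e^(rT) = (88.15 − 7.9715) · e^(0.0308·11/12)
= 80.1785 · e^0.028233 = 80.1785 × 1.028635 = C$82.47

C$82.47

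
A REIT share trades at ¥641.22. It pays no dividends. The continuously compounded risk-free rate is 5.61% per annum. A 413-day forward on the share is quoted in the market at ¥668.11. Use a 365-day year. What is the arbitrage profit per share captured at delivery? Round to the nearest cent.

Fair forward: F* = S·e^(carry·T), with carry = r = 0.0561
F* = 641.22 · e^(0.0561 × 413/365) = 641.22 · e^0.063478 = 641.22 × 1.065536 = ¥683.2430
Market ¥668.11 < fair ¥683.2430: forward underpriced → reverse cash-and-carry (short spot, go long the forward).
At maturity, profit = |F_mkt − F*| = |668.11 − 683.2430| = ¥15.13 per share

¥15.13 per share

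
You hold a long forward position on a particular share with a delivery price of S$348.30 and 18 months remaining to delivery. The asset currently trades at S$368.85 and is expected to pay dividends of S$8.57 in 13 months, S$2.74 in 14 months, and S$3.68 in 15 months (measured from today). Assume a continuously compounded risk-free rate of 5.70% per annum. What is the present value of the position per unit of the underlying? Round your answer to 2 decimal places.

PV(remaining dividends) I = 8.57·e^(−0.0570·13/12) + 2.74·e^(−0.0570·14/12) + 3.68·e^(−0.0570·15/12) = 14.0474
Current forward F = (S − I)·e^(rT) = (368.85 − 14.0474)·e^(0.0570·18/12) = 354.8026 × 1.089262 = 386.4730
Value (long) = (F − K)·e^(−rT) = (386.4730 − 348.30) × 0.918053 = 35.0448
Value = S$35.04

S$35.04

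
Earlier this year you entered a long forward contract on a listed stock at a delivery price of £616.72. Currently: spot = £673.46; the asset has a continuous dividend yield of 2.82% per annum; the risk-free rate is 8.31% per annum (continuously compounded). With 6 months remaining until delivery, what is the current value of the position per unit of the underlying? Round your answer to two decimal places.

Current fair forward for the remaining 6 months: F = S·e^((r − q)·T), (r − q) = 0.0831 − 0.0282 = 0.0549
F = 673.46 · e^(0.0549 × 6/12) = 673.46 × 1.027830 = 692.2024
Value of long forward = (F − K)·e^(−rT) = (692.2024 − 616.72) · e^(−0.0831·6/12)
= 75.4824 × 0.959301 = 72.41

£72.41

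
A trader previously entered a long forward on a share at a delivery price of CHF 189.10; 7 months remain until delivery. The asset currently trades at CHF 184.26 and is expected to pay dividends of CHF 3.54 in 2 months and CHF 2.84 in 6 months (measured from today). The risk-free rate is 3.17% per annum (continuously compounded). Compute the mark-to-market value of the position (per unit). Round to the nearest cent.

PV(remaining dividends) I = 3.54·e^(−0.0317·2/12) + 2.84·e^(−0.0317·6/12) = 6.3167
Current forward F = (S − I)·e^(rT) = (184.26 − 6.3167)·e^(0.0317·7/12) = 177.9433 × 1.018664 = 181.2644
Value (long) = (F − K)·e^(−rT) = (181.2644 − 189.10) × 0.981678 = -7.6920
Value = -CHF 7.69

-CHF 7.69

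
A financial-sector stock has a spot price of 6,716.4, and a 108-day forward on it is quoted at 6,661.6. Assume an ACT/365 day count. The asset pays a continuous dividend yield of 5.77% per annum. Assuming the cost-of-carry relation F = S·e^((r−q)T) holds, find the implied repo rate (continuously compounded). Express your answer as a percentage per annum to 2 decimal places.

From F = S·e^((r−q)T): (r − q) = ln(F/S)/T
ln(6661.6/6716.4) = ln(0.991841) = -0.008192
(r − q) = -0.008192 / (108/365) = -0.027686
r = ln(F/S)/T + q = -0.027686 + 0.0577 = 0.030014
r = 3.00%

3.00%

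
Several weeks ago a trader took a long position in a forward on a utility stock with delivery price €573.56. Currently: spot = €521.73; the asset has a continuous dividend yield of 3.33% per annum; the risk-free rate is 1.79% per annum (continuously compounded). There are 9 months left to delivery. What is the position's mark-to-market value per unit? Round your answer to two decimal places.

Current fair forward for the remaining 9 months: F = S·e^((r − q)·T), (r − q) = 0.0179 − 0.0333 = -0.0154
F = 521.73 · e^(-0.0154 × 9/12) = 521.73 × 0.988516 = 515.7385
Value of long forward = (F − K)·e^(−rT) = (515.7385 − 573.56) · e^(−0.0179·9/12)
= -57.8215 × 0.986665 = -57.05

-€57.05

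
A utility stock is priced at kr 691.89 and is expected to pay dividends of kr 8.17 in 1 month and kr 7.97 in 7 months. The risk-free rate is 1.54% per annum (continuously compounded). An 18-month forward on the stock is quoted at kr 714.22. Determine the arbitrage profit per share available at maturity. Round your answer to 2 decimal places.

PV(dividends) I = 8.17·e^(−0.0154·1/12) + 7.97·e^(−0.0154·7/12) = 16.0582
Fair forward F* = (S − I)·e^(rT) = (691.89 − 16.0582)·e^0.023100 = 675.8318 × 1.023369 = 691.6253
Market kr 714.22 > fair 691.6253: forward overpriced → cash-and-carry (borrow at r, buy the stock and collect the dividends, short the forward).
Profit at T = |F_mkt − F*| = |714.22 − 691.6253| = kr 22.59 per share

kr 22.59 per share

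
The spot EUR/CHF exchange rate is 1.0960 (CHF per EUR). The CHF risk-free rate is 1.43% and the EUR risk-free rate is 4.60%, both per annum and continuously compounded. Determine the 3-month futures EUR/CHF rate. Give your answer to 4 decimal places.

F = S·e^((r_CHF − r_EUR)T) = 1.0960 · e^((0.0143 − 0.0460) × 3/12)
= 1.0960 · e^-0.007925 = 1.0960 × 0.992106
F = 1.0873 CHF per EUR

1.0873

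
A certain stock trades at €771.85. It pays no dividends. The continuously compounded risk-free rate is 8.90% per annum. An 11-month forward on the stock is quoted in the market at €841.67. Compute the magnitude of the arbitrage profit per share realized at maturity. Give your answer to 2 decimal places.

€4.21 per share

Fair forward: F* = S·e^(carry·T), with carry = r = 0.0890
F* = 771.85 · e^(0.0890 × 11/12) = 771.85 · e^0.081583 = 771.85 × 1.085003 = €837.4596
Market €841.67 > fair €837.4596: forward overpriced → cash-and-carry (buy spot, short the forward).
At maturity, profit = |F_mkt − F*| = |841.67 − 837.4596| = €4.21 per share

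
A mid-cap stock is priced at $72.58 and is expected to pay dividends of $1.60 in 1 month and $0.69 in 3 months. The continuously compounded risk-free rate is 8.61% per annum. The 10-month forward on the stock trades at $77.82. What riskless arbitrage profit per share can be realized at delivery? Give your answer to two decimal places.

PV(dividends) I = 1.60·e^(−0.0861·1/12) + 0.69·e^(−0.0861·3/12) = 2.2639
Fair forward F* = (S − I)·e^(rT) = (72.58 − 2.2639)·e^0.071750 = 70.3161 × 1.074387 = 75.5467
Market $77.82 > fair 75.5467: forward overpriced → cash-and-carry (borrow at r, buy the stock and collect the dividends, short the forward).
Profit at T = |F_mkt − F*| = |77.82 − 75.5467| = $2.27 per share

$2.27 per share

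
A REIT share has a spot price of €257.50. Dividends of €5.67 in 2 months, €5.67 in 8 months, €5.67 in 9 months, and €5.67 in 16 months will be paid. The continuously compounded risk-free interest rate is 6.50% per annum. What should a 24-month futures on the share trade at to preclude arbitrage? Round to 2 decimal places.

€268.61

PV(dividends) I = 5.67·e^(−0.0650·2/12) + 5.67·e^(−0.0650·8/12) + 5.67·e^(−0.0650·9/12) + 5.67·e^(−0.0650·16/12)
I = 5.6089 + 5.4295 + 5.4002 + 5.1993 = 21.6379
F = (S − I)·e^(rT) = (257.50 − 21.6379) · e^(0.0650·24/12)
= 235.8621 · e^0.130000 = 235.8621 × 1.138828 = €268.61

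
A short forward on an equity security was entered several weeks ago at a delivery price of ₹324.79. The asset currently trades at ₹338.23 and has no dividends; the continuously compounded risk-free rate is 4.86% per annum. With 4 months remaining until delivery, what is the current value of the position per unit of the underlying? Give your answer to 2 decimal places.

-₹18.66

Current fair forward for the remaining 4 months: F = S·e^(r·T), r = 0.0486
F = 338.23 · e^(0.0486 × 4/12) = 338.23 × 1.016332 = 343.7540
Value of long forward = (F − K)·e^(−rT) = (343.7540 − 324.79) · e^(−0.0486·4/12)
= 18.9640 × 0.983931 = 18.66
Short position value = −(long value) = -₹18.66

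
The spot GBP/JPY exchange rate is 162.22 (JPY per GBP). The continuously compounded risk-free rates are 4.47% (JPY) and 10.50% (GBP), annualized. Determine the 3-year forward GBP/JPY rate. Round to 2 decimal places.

135.38

F = S·e^((r_JPY − r_GBP)T) = 162.22 · e^((0.0447 − 0.1050) × 3)
= 162.22 · e^-0.180900 = 162.22 × 0.834519
F = 135.38 JPY per GBP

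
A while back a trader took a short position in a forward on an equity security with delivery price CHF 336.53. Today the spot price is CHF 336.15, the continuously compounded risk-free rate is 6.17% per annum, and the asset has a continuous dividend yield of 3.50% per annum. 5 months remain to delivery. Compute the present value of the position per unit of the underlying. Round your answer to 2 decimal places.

Current fair forward for the remaining 5 months: F = S·e^((r − q)·T), (r − q) = 0.0617 − 0.0350 = 0.0267
F = 336.15 · e^(0.0267 × 5/12) = 336.15 × 1.011187 = 339.9105
Value of long forward = (F − K)·e^(−rT) = (339.9105 − 336.53) · e^(−0.0617·5/12)
= 3.3805 × 0.974619 = 3.29
Short position value = −(long value) = -CHF 3.29

-CHF 3.29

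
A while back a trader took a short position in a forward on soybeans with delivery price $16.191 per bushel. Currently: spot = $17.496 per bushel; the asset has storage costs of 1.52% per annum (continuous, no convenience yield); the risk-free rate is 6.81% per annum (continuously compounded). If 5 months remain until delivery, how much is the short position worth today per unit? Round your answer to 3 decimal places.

-$1.869 per bushel

Current fair forward for the remaining 5 months: F = S·e^((r + u)·T), (r + u) = 0.0681 + 0.0152 = 0.0833
F = 17.496 · e^(0.0833 × 5/12) = 17.496 × 1.035318 = 18.1139
Value of long forward = (F − K)·e^(−rT) = (18.1139 − 16.191) · e^(−0.0681·5/12)
= 1.9229 × 0.972024 = 1.869
Short position value = −(long value) = -$1.869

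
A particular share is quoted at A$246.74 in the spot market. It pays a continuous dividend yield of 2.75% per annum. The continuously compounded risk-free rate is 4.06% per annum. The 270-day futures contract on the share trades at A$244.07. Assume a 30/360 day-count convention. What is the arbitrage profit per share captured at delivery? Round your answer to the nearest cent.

A$5.11 per share

Fair futures: F* = S·e^(carry·T), with carry = (r − q) = 0.0406 − 0.0275 = 0.0131
F* = 246.74 · e^(0.0131 × 270/360) = 246.74 · e^0.009825 = 246.74 × 1.009873 = A$249.1761
Market A$244.07 < fair A$249.1761: forward underpriced → reverse cash-and-carry (short spot, go long the forward).
At maturity, profit = |F_mkt − F*| = |244.07 − 249.1761| = A$5.11 per share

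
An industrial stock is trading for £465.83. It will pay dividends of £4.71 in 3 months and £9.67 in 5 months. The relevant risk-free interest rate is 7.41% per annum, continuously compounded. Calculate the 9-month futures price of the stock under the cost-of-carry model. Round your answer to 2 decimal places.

£477.65

PV(dividends) I = 4.71·e^(−0.0741·3/12) + 9.67·e^(−0.0741·5/12)
I = 4.6236 + 9.3760 = 13.9996
F = (S − I)·e^(rT) = (465.83 − 13.9996) · e^(0.0741·9/12)
= 451.8304 · e^0.055575 = 451.8304 × 1.057148 = £477.65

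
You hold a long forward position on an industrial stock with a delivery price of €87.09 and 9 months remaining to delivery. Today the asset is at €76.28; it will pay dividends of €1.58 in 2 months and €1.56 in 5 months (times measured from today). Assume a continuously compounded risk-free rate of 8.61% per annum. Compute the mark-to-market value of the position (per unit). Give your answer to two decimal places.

-€8.43

PV(remaining dividends) I = 1.58·e^(−0.0861·2/12) + 1.56·e^(−0.0861·5/12) = 3.0625
Current forward F = (S − I)·e^(rT) = (76.28 − 3.0625)·e^(0.0861·9/12) = 73.2175 × 1.066706 = 78.1015
Value (long) = (F − K)·e^(−rT) = (78.1015 − 87.09) × 0.937466 = -8.4264
Value = -€8.43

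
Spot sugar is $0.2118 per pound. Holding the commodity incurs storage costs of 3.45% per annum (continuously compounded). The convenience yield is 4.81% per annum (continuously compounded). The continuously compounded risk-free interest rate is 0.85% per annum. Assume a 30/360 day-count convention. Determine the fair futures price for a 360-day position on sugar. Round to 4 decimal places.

Net carry = r + u − y = 0.0085 + 0.0345 − 0.0481 = -0.0051
F = S·e^((r+u−y)T) = 0.2118 · e^(-0.0051 × 360/360) = 0.2118 · e^-0.005100
= 0.2118 × 0.994913 = $0.2107 per pound

$0.2107 per pound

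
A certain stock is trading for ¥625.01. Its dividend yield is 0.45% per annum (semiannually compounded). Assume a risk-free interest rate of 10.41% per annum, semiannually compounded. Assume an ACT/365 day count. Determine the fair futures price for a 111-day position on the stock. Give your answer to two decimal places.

F = S · (1+r/2)^(2T) / (1+q/2)^(2T)
= 625.01 × 1.031343 / 1.001368 = 625.01 × 1.029934
F = ¥643.72

¥643.72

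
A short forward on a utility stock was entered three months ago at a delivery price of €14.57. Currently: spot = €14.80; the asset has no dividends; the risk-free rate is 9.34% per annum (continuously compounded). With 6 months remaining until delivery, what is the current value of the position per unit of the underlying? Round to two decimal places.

Current fair forward for the remaining 6 months: F = S·e^(r·T), r = 0.0934
F = 14.80 · e^(0.0934 × 6/12) = 14.80 × 1.047808 = 15.5076
Value of long forward = (F − K)·e^(−rT) = (15.5076 − 14.57) · e^(−0.0934·6/12)
= 0.9376 × 0.954374 = 0.89
Short position value = −(long value) = -€0.89

-€0.89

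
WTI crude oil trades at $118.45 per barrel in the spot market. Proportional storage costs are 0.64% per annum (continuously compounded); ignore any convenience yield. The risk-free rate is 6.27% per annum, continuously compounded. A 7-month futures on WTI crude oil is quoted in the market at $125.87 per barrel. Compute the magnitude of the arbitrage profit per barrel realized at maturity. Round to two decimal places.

$2.55 per barrel

Fair futures: F* = S·e^(carry·T), with carry = (r + u) = 0.0627 + 0.0064 = 0.0691
F* = 118.45 · e^(0.0691 × 7/12) = 118.45 · e^0.040308 = 118.45 × 1.041131 = $123.3220
Market $125.87 > fair $123.3220: forward overpriced → cash-and-carry (buy spot, short the forward).
At maturity, profit = |F_mkt − F*| = |125.87 − 123.3220| = $2.55 per barrel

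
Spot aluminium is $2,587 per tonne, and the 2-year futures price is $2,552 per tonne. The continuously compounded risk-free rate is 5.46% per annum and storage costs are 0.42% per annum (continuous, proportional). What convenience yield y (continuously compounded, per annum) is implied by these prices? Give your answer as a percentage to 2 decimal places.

6.56%

F = S·e^((r+u−y)T) ⇒ (r+u−y) = ln(F/S)/T
ln(2552/2587) = -0.013622; /T ⇒ -0.006811
y = r + u − ln(F/S)/T = 0.0546 + 0.0042 + 0.006811 = 0.065611
y = 6.56%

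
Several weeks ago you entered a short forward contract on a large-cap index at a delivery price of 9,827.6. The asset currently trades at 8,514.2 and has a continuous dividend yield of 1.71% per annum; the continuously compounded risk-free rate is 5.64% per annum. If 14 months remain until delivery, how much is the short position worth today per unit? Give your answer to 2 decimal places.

Current fair forward for the remaining 14 months: F = S·e^((r − q)·T), (r − q) = 0.0564 − 0.0171 = 0.0393
F = 8514.2 · e^(0.0393 × 14/12) = 8514.2 × 1.04691736 = 8913.6638
Value of long forward = (F − K)·e^(−rT) = (8913.6638 − 9827.6) · e^(−0.0564·14/12)
= -913.9362 × 0.93631811 = -855.74
Short position value = −(long value) = 855.74

855.74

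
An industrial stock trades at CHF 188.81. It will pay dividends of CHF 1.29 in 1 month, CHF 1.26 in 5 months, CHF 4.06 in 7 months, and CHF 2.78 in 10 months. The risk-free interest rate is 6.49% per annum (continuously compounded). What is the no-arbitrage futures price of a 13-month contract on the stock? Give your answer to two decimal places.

CHF 192.85

PV(dividends) I = 1.29·e^(−0.0649·1/12) + 1.26·e^(−0.0649·5/12) + 4.06·e^(−0.0649·7/12) + 2.78·e^(−0.0649·10/12)
I = 1.2830 + 1.2264 + 3.9092 + 2.6336 = 9.0522
F = (S − I)·e^(rT) = (188.81 − 9.0522) · e^(0.0649·13/12)
= 179.7578 · e^0.070308 = 179.7578 × 1.072839 = CHF 192.85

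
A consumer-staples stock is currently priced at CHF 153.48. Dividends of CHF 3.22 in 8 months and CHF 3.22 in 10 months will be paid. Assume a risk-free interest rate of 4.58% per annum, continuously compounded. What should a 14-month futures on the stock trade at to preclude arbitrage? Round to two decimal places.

CHF 155.34

PV(dividends) I = 3.22·e^(−0.0458·8/12) + 3.22·e^(−0.0458·10/12)
I = 3.1232 + 3.0994 = 6.2226
F = (S − I)·e^(rT) = (153.48 − 6.2226) · e^(0.0458·14/12)
= 147.2574 · e^0.053433 = 147.2574 × 1.054886 = CHF 155.34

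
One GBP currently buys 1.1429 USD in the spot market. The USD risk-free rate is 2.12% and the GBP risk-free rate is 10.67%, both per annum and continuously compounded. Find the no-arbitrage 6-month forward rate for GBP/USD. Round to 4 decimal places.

1.0951

F = S·e^((r_USD − r_GBP)T) = 1.1429 · e^((0.0212 − 0.1067) × 6/12)
= 1.1429 · e^-0.042750 = 1.1429 × 0.958151
F = 1.0951 USD per GBP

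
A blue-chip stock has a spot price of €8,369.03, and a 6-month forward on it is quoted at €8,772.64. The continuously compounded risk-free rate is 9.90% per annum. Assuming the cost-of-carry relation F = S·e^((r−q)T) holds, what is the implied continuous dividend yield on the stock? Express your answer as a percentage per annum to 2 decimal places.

From F = S·e^((r−q)T): (r − q) = ln(F/S)/T
ln(8772.64/8369.03) = ln(1.048227) = 0.047100
(r − q) = 0.047100 / (6/12) = 0.094200
q = r − ln(F/S)/T = 0.0990 − 0.094200 = 0.004800
q = 0.48%

0.48%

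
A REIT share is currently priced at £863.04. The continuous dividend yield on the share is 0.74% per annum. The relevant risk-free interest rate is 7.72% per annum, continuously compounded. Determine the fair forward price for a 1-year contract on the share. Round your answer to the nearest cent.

F = S·e^((r − q)T) = 863.04 · e^((0.0772 − 0.0074) × 1)
= 863.04 · e^0.069800 = 863.04 × 1.072294
F = £925.43

£925.43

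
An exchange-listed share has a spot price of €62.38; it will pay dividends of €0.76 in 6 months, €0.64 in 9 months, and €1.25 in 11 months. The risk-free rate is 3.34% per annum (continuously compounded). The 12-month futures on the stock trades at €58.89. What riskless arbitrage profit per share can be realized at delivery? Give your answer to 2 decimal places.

€2.94 per share

PV(dividends) I = 0.76·e^(−0.0334·6/12) + 0.64·e^(−0.0334·9/12) + 1.25·e^(−0.0334·11/12) = 2.5839
Fair futures F* = (S − I)·e^(rT) = (62.38 − 2.5839)·e^0.033400 = 59.7961 × 1.033964 = 61.8270
Market €58.89 < fair 61.8270: forward underpriced → reverse cash-and-carry (short the stock, invest proceeds at r, pay the dividends, go long the forward).
Profit at T = |F_mkt − F*| = |58.89 − 61.8270| = €2.94 per share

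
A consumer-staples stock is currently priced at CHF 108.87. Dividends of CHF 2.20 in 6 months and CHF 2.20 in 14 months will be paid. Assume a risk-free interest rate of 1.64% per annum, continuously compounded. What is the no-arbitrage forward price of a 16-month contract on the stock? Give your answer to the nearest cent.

CHF 106.84

PV(dividends) I = 2.20·e^(−0.0164·6/12) + 2.20·e^(−0.0164·14/12)
I = 2.1820 + 2.1583 = 4.3403
F = (S − I)·e^(rT) = (108.87 − 4.3403) · e^(0.0164·16/12)
= 104.5297 · e^0.021867 = 104.5297 × 1.022108 = CHF 106.84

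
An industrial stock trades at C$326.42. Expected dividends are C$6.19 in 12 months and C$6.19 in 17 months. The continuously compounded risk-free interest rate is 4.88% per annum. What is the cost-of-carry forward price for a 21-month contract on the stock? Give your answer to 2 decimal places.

PV(dividends) I = 6.19·e^(−0.0488·12/12) + 6.19·e^(−0.0488·17/12)
I = 5.8952 + 5.7765 = 11.6717
F = (S − I)·e^(rT) = (326.42 − 11.6717) · e^(0.0488·21/12)
= 314.7483 · e^0.085400 = 314.7483 × 1.089153 = C$342.81

C$342.81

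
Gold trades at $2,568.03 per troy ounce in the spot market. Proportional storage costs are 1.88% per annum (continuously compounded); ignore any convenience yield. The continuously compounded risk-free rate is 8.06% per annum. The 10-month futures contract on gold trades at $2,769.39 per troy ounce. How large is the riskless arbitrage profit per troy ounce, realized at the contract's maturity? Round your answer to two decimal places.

$20.42 per troy ounce

Fair futures: F* = S·e^(carry·T), with carry = (r + u) = 0.0806 + 0.0188 = 0.0994
F* = 2568.03 · e^(0.0994 × 10/12) = 2568.03 · e^0.08283333 = 2568.03 × 1.08636073 = $2789.8069
Market $2769.39 < fair $2789.8069: forward underpriced → reverse cash-and-carry (short spot, go long the forward).
At maturity, profit = |F_mkt − F*| = |2769.39 − 2789.8069| = $20.42 per troy ounce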